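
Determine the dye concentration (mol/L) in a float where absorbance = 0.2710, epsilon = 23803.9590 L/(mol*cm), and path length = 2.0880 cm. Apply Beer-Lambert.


Formula: c = A / (epsilon * l)
Substituting: c = 0.2710 / (23803.9590 * 2.0880)
Result: 5.4524e-06 mol/L


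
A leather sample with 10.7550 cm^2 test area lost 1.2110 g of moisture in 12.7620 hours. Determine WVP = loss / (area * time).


Formula: WVP = loss / (area * time)
Substituting: WVP = 1.2110 / (10.7550 * 12.7620)
Result: 0.00882297 g/(cm^2*hr)


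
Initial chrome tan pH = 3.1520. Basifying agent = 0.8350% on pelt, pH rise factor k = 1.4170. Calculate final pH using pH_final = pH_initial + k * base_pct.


Formula: pH_final = pH_initial + k * base_pct
Substituting: pH_final = 3.1520 + 1.4170 * 0.8350
Result: 4.3352


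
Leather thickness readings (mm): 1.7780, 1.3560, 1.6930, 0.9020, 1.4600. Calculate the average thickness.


Formula: Average = sum / n
Substituting: Average = 7.1890 / 5
Result: 1.4378 mm


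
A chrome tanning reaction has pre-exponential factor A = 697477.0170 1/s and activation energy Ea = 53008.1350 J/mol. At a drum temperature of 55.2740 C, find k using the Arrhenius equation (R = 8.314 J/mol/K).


T_K = T_C + 273.15 = 55.2740 + 273.15 = 328.4240 K
exponent = -Ea / (R * T_K) = -53008.1350 / (8.314 * 328.4240) = -19.4132
k = A * exp(exponent) = 697477.0170 * exp(-19.4132) = 0.00258508 1/s


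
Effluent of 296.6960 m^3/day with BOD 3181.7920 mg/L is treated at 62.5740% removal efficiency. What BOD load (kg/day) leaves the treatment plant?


Load_in = volume * conc / 1000 = 296.6960 * 3181.7920 / 1000 = 944.0250 kg/day
Removed = Load_in * eff / 100 = 944.0250 * 62.5740 / 100 = 590.7142 kg/day
Load_out = Load_in - Removed = 944.0250 - 590.7142 = 353.3108 kg/day


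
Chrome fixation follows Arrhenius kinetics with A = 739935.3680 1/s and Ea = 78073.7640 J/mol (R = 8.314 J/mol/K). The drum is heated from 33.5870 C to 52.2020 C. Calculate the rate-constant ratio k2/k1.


T1 = 33.5870 + 273.15 = 306.7370 K; T2 = 52.2020 + 273.15 = 325.3520 K
k1 = A * exp(-Ea/(R*T1)) = 739935.3680 * exp(-78073.7640/(8.314*306.7370)) = 3.7448e-08 1/s
k2 = A * exp(-Ea/(R*T2)) = 739935.3680 * exp(-78073.7640/(8.314*325.3520)) = 2.1585e-07 1/s
k2/k1 = 2.1585e-07 / 3.7448e-08 = 5.7639


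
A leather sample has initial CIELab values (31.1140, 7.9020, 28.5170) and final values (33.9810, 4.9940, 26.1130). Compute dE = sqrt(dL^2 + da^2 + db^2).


dL = 2.8670, da = -2.9080, db = -2.4040
dE = sqrt(2.8670^2 + (-2.9080)^2 + (-2.4040)^2) = 4.7387


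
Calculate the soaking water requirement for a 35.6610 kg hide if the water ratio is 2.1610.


Formula: Water = hide_weight * ratio
Substituting: Water = 35.6610 * 2.1610
Result: 77.0634 kg


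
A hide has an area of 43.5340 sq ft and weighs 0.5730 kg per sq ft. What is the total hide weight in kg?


Formula: Weight = area * weight_per_sqft
Substituting: Weight = 43.5340 * 0.5730
Result: 24.9450 kg


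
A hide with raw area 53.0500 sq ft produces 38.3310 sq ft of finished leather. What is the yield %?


Formula: Yield = finished / raw * 100
Substituting: Yield = 38.3310 / 53.0500 * 100
Result: 72.2545 %


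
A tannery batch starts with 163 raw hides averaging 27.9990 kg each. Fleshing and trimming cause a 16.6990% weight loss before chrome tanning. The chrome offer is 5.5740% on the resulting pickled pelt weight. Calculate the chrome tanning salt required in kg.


Total_raw = N * avg_wt = 163 * 27.9990 = 4563.8370 kg
Substrate = Total_raw * (1 - loss/100) = 4563.8370 * (1 - 16.6990/100) = 3801.7219 kg
Chrome = Substrate * pct / 100 = 3801.7219 * 5.5740 / 100 = 211.9080 kg


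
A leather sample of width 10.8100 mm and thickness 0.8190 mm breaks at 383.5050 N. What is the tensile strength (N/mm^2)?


Formula: TS = force / (width * thickness)
Substituting: TS = 383.5050 / (10.8100 * 0.8190)
Result: 43.3173 N/mm^2


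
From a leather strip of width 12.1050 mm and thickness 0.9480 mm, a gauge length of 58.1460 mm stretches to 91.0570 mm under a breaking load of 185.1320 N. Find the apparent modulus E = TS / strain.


TS = F / (w * t) = 185.1320 / (12.1050 * 0.9480) = 16.1327 N/mm^2
strain = (Lf - L0) / L0 = (91.0570 - 58.1460) / 58.1460 = 0.5660
E = TS / strain = 16.1327 / 0.5660 = 28.5028 N/mm^2


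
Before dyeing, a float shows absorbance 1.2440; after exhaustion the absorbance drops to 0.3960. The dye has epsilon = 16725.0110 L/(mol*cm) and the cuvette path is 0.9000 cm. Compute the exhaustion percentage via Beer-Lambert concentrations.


c_initial = A_i / (epsilon * l) = 1.2440 / (16725.0110 * 0.9000) = 8.2644e-05 mol/L
c_final = A_f / (epsilon * l) = 0.3960 / (16725.0110 * 0.9000) = 2.6308e-05 mol/L
Exhaustion = (c_initial - c_final) / c_initial * 100 = (8.2644e-05 - 2.6308e-05) / 8.2644e-05 * 100 = 68.1672 %


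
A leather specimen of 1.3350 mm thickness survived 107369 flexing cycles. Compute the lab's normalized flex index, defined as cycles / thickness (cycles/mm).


Formula: Index = cycles / thickness
Substituting: Index = 107369 / 1.3350
Result: 80426.2172 cycles/mm


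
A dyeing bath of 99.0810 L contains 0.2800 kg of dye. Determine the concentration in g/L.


Formula: Conc = dye_mass(kg) / volume(L) * 1000
Substituting: Conc = 0.2800 / 99.0810 * 1000
Result: 2.8260 g/L


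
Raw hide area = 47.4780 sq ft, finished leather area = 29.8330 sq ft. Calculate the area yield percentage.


Formula: Yield = finished / raw * 100
Substituting: Yield = 29.8330 / 47.4780 * 100
Result: 62.8354 %


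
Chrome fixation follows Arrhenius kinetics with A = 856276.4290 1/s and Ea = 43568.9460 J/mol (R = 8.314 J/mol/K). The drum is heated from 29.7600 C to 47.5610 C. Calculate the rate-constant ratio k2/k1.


T1 = 29.7600 + 273.15 = 302.9100 K; T2 = 47.5610 + 273.15 = 320.7110 K
k1 = A * exp(-Ea/(R*T1)) = 856276.4290 * exp(-43568.9460/(8.314*302.9100)) = 0.0262538 1/s
k2 = A * exp(-Ea/(R*T2)) = 856276.4290 * exp(-43568.9460/(8.314*320.7110)) = 0.0685842 1/s
k2/k1 = 0.0685842 / 0.0262538 = 2.6123


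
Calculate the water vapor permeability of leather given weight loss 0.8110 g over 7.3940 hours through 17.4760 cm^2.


Formula: WVP = loss / (area * time)
Substituting: WVP = 0.8110 / (17.4760 * 7.3940)
Result: 0.00627624 g/(cm^2*hr)


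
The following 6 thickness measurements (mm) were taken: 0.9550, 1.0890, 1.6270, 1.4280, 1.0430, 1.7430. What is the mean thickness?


Formula: Average = sum / n
Substituting: Average = 7.8850 / 6
Result: 1.3142 mm


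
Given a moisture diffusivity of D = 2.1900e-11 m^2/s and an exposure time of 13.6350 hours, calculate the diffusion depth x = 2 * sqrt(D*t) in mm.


t = 13.6350 hr * 3600 = 49086.0000 s
D * t = 2.1900e-11 * 49086.0000 = 1.0750e-06
x = 2 * sqrt(D*t) = 2 * sqrt(1.0750e-06) = 0.00207363 m = 2.0736 mm


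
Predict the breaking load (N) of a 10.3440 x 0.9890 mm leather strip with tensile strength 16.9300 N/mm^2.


Formula: F = TS * w * t
Substituting: F = 16.9300 * 10.3440 * 0.9890
Result: 173.1976 N


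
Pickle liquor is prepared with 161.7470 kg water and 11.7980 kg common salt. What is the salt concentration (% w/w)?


Formula: Conc = salt / (water + salt) * 100
Substituting: Conc = 11.7980 / (161.7470 + 11.7980) * 100
Result: 6.7982 %


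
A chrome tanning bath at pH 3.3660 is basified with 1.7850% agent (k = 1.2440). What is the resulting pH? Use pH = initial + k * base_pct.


Formula: pH_final = pH_initial + k * base_pct
Substituting: pH_final = 3.3660 + 1.2440 * 1.7850
Result: 5.5865


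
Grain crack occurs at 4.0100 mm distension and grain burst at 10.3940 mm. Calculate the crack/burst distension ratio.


Formula: Ratio = crack / burst
Substituting: Ratio = 4.0100 / 10.3940
Result: 0.3858


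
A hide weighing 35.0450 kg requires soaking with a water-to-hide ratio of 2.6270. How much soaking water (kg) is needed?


Formula: Water = hide_weight * ratio
Substituting: Water = 35.0450 * 2.6270
Result: 92.0632 kg


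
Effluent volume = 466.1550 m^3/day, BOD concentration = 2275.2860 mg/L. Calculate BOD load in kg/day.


Formula: BOD_load = volume * conc / 1000
Substituting: BOD_load = 466.1550 * 2275.2860 / 1000
Result: 1060.6359 kg/day


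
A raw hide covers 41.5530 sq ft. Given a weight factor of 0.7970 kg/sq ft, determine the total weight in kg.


Formula: Weight = area * weight_per_sqft
Substituting: Weight = 41.5530 * 0.7970
Result: 33.1177 kg


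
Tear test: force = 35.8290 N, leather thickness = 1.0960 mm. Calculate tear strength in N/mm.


Formula: Tear strength = force / thickness
Substituting: Tear strength = 35.8290 / 1.0960
Result: 32.6907 N/mm


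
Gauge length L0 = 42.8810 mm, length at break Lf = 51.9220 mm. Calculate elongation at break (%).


Formula: Elongation = (Lf - L0) / L0 * 100
Substituting: Elongation = (51.9220 - 42.8810) / 42.8810 * 100
Result: 21.0839 %


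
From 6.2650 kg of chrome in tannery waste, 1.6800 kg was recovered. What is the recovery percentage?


Formula: Recovery = recovered / input * 100
Substituting: Recovery = 1.6800 / 6.2650 * 100
Result: 26.8156 %


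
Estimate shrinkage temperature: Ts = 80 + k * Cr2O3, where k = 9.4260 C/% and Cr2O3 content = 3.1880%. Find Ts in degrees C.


Formula: Ts = 80 + k * Cr2O3
Substituting: Ts = 80 + 9.4260 * 3.1880
Result: 110.0501 C


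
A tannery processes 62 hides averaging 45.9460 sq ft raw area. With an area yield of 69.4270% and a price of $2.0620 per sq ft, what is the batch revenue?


Raw_total = N * avg_area = 62 * 45.9460 = 2848.6520 sq ft
Finished = Raw_total * yield / 100 = 2848.6520 * 69.4270 / 100 = 1977.7336 sq ft
Value = Finished * price = 1977.7336 * 2.0620 = 4078.0867 $


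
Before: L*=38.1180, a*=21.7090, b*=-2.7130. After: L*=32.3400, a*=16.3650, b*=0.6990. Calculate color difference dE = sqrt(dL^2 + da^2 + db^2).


dL = -5.7780, da = -5.3440, db = 3.4120
dE = sqrt((-5.7780)^2 + (-5.3440)^2 + 3.4120^2) = 8.5782


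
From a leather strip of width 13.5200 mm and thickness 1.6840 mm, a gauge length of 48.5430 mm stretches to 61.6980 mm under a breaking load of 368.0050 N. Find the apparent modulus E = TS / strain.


TS = F / (w * t) = 368.0050 / (13.5200 * 1.6840) = 16.1635 N/mm^2
strain = (Lf - L0) / L0 = (61.6980 - 48.5430) / 48.5430 = 0.2710
E = TS / strain = 16.1635 / 0.2710 = 59.6445 N/mm^2


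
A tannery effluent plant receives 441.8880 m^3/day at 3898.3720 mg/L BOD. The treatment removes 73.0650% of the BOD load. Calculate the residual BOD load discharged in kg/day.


Load_in = volume * conc / 1000 = 441.8880 * 3898.3720 / 1000 = 1722.6438 kg/day
Removed = Load_in * eff / 100 = 1722.6438 * 73.0650 / 100 = 1258.6497 kg/day
Load_out = Load_in - Removed = 1722.6438 - 1258.6497 = 463.9941 kg/day


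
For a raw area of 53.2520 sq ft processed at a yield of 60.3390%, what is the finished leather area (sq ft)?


Formula: finished = raw * yield / 100
Substituting: finished = 53.2520 * 60.3390 / 100
Result: 32.1317 sq ft


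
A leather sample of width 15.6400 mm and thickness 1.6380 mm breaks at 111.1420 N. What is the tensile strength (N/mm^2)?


Formula: TS = force / (width * thickness)
Substituting: TS = 111.1420 / (15.6400 * 1.6380)
Result: 4.3384 N/mm^2


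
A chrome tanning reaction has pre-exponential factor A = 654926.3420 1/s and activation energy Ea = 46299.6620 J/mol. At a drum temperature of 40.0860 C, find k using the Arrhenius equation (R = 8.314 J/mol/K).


T_K = T_C + 273.15 = 40.0860 + 273.15 = 313.2360 K
exponent = -Ea / (R * T_K) = -46299.6620 / (8.314 * 313.2360) = -17.7785
k = A * exp(exponent) = 654926.3420 * exp(-17.7785) = 0.0124472 1/s


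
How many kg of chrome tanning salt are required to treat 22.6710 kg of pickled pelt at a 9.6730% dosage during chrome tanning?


Formula: Chrome = substrate * pct / 100
Substituting: Chrome = 22.6710 * 9.6730 / 100
Result: 2.1930 kg


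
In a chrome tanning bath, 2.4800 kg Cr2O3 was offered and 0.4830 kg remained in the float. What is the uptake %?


Formula: Uptake = (offered - residual) / offered * 100
Substituting: Uptake = (2.4800 - 0.4830) / 2.4800 * 100
Result: 80.5242 %


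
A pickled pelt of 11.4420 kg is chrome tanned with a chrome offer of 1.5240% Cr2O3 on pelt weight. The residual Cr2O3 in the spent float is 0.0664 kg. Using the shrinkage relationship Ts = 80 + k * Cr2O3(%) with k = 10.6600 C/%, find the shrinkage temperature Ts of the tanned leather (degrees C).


Offered = pelt * offer_pct / 100 = 11.4420 * 1.5240 / 100 = 0.1744 kg
Uptake = offered - residual = 0.1744 - 0.0664 = 0.1080 kg
Cr2O3% on pelt = uptake / pelt * 100 = 0.1080 / 11.4420 * 100 = 0.9437 %
Ts = 80 + k * Cr2O3% = 80 + 10.6600 * 0.9437 = 90.0596 C


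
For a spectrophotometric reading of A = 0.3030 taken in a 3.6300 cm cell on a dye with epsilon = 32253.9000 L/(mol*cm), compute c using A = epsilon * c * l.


Formula: c = A / (epsilon * l)
Substituting: c = 0.3030 / (32253.9000 * 3.6300)
Result: 2.5879e-06 mol/L


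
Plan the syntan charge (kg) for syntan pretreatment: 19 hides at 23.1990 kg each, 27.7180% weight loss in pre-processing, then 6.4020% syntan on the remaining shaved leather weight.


Total_raw = N * avg_wt = 19 * 23.1990 = 440.7810 kg
Substrate = Total_raw * (1 - loss/100) = 440.7810 * (1 - 27.7180/100) = 318.6053 kg
Syntan = Substrate * pct / 100 = 318.6053 * 6.4020 / 100 = 20.3971 kg


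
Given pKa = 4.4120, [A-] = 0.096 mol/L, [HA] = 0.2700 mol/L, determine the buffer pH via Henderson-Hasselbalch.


ratio = [A-] / [HA] = 0.096 / 0.2700 = 0.3556
log10(ratio) = -0.4491
pH = pKa + log10(ratio) = 4.4120 - 0.4491 = 3.9629


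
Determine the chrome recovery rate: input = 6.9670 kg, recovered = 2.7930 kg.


Formula: Recovery = recovered / input * 100
Substituting: Recovery = 2.7930 / 6.9670 * 100
Result: 40.0890 %


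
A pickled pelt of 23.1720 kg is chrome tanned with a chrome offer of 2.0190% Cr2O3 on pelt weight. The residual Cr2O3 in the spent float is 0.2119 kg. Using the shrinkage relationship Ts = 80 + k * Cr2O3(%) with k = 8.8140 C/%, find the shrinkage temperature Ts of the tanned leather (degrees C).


Offered = pelt * offer_pct / 100 = 23.1720 * 2.0190 / 100 = 0.4678 kg
Uptake = offered - residual = 0.4678 - 0.2119 = 0.2559 kg
Cr2O3% on pelt = uptake / pelt * 100 = 0.2559 / 23.1720 * 100 = 1.1045 %
Ts = 80 + k * Cr2O3% = 80 + 8.8140 * 1.1045 = 89.7354 C


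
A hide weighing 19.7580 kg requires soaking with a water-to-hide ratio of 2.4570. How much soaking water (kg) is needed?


Formula: Water = hide_weight * ratio
Substituting: Water = 19.7580 * 2.4570
Result: 48.5454 kg


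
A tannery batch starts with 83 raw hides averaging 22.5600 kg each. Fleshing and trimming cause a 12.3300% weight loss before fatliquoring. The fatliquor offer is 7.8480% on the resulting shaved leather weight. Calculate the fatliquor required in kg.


Total_raw = N * avg_wt = 83 * 22.5600 = 1872.4800 kg
Substrate = Total_raw * (1 - loss/100) = 1872.4800 * (1 - 12.3300/100) = 1641.6032 kg
Fat = Substrate * pct / 100 = 1641.6032 * 7.8480 / 100 = 128.8330 kg


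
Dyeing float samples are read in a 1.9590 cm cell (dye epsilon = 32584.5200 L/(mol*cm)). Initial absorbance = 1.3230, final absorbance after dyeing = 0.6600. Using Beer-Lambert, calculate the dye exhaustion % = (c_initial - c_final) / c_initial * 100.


c_initial = A_i / (epsilon * l) = 1.3230 / (32584.5200 * 1.9590) = 2.0726e-05 mol/L
c_final = A_f / (epsilon * l) = 0.6600 / (32584.5200 * 1.9590) = 1.0339e-05 mol/L
Exhaustion = (c_initial - c_final) / c_initial * 100 = (2.0726e-05 - 1.0339e-05) / 2.0726e-05 * 100 = 50.1134 %


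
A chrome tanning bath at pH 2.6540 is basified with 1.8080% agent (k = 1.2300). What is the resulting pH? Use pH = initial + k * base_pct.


Formula: pH_final = pH_initial + k * base_pct
Substituting: pH_final = 2.6540 + 1.2300 * 1.8080
Result: 4.8778


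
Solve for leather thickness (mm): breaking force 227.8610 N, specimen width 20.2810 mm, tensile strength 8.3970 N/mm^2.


Formula: t = F / (TS * w)
Substituting: t = 227.8610 / (8.3970 * 20.2810)
Result: 1.3380 mm


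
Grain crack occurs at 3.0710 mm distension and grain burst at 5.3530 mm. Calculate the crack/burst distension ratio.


Formula: Ratio = crack / burst
Substituting: Ratio = 3.0710 / 5.3530
Result: 0.5737


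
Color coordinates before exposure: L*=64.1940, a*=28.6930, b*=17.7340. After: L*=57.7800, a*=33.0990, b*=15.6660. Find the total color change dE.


dL = -6.4140, da = 4.4060, db = -2.0680
dE = sqrt((-6.4140)^2 + 4.4060^2 + (-2.0680)^2) = 8.0516


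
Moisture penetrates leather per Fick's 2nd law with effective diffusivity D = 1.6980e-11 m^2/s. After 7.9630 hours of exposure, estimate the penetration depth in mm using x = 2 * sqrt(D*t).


t = 7.9630 hr * 3600 = 28666.8000 s
D * t = 1.6980e-11 * 28666.8000 = 4.8676e-07
x = 2 * sqrt(D*t) = 2 * sqrt(4.8676e-07) = 0.00139537 m = 1.3954 mm


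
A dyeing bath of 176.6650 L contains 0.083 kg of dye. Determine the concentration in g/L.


Formula: Conc = dye_mass(kg) / volume(L) * 1000
Substituting: Conc = 0.083 / 176.6650 * 1000
Result: 0.4698 g/L


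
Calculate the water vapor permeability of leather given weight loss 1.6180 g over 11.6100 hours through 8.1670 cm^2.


Formula: WVP = loss / (area * time)
Substituting: WVP = 1.6180 / (8.1670 * 11.6100)
Result: 0.0170641 g/(cm^2*hr)


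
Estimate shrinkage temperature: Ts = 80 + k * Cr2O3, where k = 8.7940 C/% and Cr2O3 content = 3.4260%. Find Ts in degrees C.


Formula: Ts = 80 + k * Cr2O3
Substituting: Ts = 80 + 8.7940 * 3.4260
Result: 110.1282 C


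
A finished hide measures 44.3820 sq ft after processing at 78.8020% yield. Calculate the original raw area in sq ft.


Formula: raw = finished * 100 / yield
Substituting: raw = 44.3820 * 100 / 78.8020
Result: 56.3209 sq ft


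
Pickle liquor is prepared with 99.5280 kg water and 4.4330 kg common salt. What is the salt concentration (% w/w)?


Formula: Conc = salt / (water + salt) * 100
Substituting: Conc = 4.4330 / (99.5280 + 4.4330) * 100
Result: 4.2641 %


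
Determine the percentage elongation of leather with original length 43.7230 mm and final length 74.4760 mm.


Formula: Elongation = (Lf - L0) / L0 * 100
Substituting: Elongation = (74.4760 - 43.7230) / 43.7230 * 100
Result: 70.3360 %


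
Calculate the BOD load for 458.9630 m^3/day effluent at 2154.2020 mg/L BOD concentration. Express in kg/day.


Formula: BOD_load = volume * conc / 1000
Substituting: BOD_load = 458.9630 * 2154.2020 / 1000
Result: 988.6990 kg/day


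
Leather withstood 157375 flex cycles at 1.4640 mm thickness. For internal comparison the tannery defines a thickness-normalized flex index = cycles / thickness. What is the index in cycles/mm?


Formula: Index = cycles / thickness
Substituting: Index = 157375 / 1.4640
Result: 107496.5847 cycles/mm


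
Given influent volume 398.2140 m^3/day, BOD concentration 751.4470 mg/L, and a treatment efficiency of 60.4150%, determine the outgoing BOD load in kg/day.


Load_in = volume * conc / 1000 = 398.2140 * 751.4470 / 1000 = 299.2367 kg/day
Removed = Load_in * eff / 100 = 299.2367 * 60.4150 / 100 = 180.7839 kg/day
Load_out = Load_in - Removed = 299.2367 - 180.7839 = 118.4529 kg/day


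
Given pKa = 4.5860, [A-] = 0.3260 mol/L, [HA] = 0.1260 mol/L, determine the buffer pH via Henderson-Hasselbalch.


ratio = [A-] / [HA] = 0.3260 / 0.1260 = 2.5873
log10(ratio) = 0.4128
pH = pKa + log10(ratio) = 4.5860 + 0.4128 = 4.9988


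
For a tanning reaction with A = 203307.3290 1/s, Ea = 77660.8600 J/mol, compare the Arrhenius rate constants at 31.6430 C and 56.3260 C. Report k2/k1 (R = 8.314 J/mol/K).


T1 = 31.6430 + 273.15 = 304.7930 K; T2 = 56.3260 + 273.15 = 329.4760 K
k1 = A * exp(-Ea/(R*T1)) = 203307.3290 * exp(-77660.8600/(8.314*304.7930)) = 9.9622e-09 1/s
k2 = A * exp(-Ea/(R*T2)) = 203307.3290 * exp(-77660.8600/(8.314*329.4760)) = 9.8962e-08 1/s
k2/k1 = 9.8962e-08 / 9.9622e-09 = 9.9338


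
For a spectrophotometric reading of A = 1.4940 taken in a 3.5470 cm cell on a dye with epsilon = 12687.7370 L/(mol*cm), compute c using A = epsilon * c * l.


Formula: c = A / (epsilon * l)
Substituting: c = 1.4940 / (12687.7370 * 3.5470)
Result: 3.3197e-05 mol/L


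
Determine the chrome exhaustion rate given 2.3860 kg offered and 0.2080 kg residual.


Formula: Uptake = (offered - residual) / offered * 100
Substituting: Uptake = (2.3860 - 0.2080) / 2.3860 * 100
Result: 91.2825 %


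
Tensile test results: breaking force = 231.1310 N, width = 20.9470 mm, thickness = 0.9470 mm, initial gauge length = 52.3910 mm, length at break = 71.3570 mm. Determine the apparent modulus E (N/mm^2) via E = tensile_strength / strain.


TS = F / (w * t) = 231.1310 / (20.9470 * 0.9470) = 11.6516 N/mm^2
strain = (Lf - L0) / L0 = (71.3570 - 52.3910) / 52.3910 = 0.3620
E = TS / strain = 11.6516 / 0.3620 = 32.1860 N/mm^2


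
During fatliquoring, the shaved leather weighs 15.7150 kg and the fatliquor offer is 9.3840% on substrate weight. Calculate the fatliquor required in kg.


Formula: Fat = substrate * pct / 100
Substituting: Fat = 15.7150 * 9.3840 / 100
Result: 1.4747 kg


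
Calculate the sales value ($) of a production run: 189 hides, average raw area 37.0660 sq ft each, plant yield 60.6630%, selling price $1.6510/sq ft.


Raw_total = N * avg_area = 189 * 37.0660 = 7005.4740 sq ft
Finished = Raw_total * yield / 100 = 7005.4740 * 60.6630 / 100 = 4249.7307 sq ft
Value = Finished * price = 4249.7307 * 1.6510 = 7016.3054 $


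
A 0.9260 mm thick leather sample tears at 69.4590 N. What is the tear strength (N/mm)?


Formula: Tear strength = force / thickness
Substituting: Tear strength = 69.4590 / 0.9260
Result: 75.0097 N/mm


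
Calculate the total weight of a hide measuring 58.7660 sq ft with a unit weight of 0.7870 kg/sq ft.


Formula: Weight = area * weight_per_sqft
Substituting: Weight = 58.7660 * 0.7870
Result: 46.2488 kg


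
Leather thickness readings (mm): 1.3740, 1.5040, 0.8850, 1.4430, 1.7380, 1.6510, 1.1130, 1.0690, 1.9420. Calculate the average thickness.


Formula: Average = sum / n
Substituting: Average = 12.7190 / 9
Result: 1.4132 mm


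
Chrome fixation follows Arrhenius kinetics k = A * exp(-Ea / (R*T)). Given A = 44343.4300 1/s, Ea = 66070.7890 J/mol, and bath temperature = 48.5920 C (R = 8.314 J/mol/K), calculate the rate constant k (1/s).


T_K = T_C + 273.15 = 48.5920 + 273.15 = 321.7420 K
exponent = -Ea / (R * T_K) = -66070.7890 / (8.314 * 321.7420) = -24.6997
k = A * exp(exponent) = 44343.4300 * exp(-24.6997) = 8.3154e-07 1/s


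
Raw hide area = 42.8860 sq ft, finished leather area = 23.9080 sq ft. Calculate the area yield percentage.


Formula: Yield = finished / raw * 100
Substituting: Yield = 23.9080 / 42.8860 * 100
Result: 55.7478 %


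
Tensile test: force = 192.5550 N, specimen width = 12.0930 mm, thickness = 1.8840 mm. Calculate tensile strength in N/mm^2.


Formula: TS = force / (width * thickness)
Substituting: TS = 192.5550 / (12.0930 * 1.8840)
Result: 8.4516 N/mm^2


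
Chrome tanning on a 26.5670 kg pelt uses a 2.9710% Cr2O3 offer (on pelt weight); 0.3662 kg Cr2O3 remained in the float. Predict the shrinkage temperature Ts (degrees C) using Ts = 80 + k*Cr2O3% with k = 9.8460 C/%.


Offered = pelt * offer_pct / 100 = 26.5670 * 2.9710 / 100 = 0.7893 kg
Uptake = offered - residual = 0.7893 - 0.3662 = 0.4231 kg
Cr2O3% on pelt = uptake / pelt * 100 = 0.4231 / 26.5670 * 100 = 1.5926 %
Ts = 80 + k * Cr2O3% = 80 + 9.8460 * 1.5926 = 95.6807 C


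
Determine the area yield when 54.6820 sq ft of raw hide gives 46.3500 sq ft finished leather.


Formula: Yield = finished / raw * 100
Substituting: Yield = 46.3500 / 54.6820 * 100
Result: 84.7628 %


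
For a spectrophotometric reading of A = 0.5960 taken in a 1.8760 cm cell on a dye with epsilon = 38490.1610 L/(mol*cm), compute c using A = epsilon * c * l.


Formula: c = A / (epsilon * l)
Substituting: c = 0.5960 / (38490.1610 * 1.8760)
Result: 8.2540e-06 mol/L


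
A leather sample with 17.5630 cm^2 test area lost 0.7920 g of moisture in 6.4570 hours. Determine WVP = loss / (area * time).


Formula: WVP = loss / (area * time)
Substituting: WVP = 0.7920 / (17.5630 * 6.4570)
Result: 0.00698386 g/(cm^2*hr)


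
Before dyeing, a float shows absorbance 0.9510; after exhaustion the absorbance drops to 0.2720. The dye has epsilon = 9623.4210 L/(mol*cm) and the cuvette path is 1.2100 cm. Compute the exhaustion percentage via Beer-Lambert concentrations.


c_initial = A_i / (epsilon * l) = 0.9510 / (9623.4210 * 1.2100) = 8.1671e-05 mol/L
c_final = A_f / (epsilon * l) = 0.2720 / (9623.4210 * 1.2100) = 2.3359e-05 mol/L
Exhaustion = (c_initial - c_final) / c_initial * 100 = (8.1671e-05 - 2.3359e-05) / 8.1671e-05 * 100 = 71.3985 %


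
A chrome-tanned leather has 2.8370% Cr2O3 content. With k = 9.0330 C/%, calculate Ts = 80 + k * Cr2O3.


Formula: Ts = 80 + k * Cr2O3
Substituting: Ts = 80 + 9.0330 * 2.8370
Result: 105.6266 C


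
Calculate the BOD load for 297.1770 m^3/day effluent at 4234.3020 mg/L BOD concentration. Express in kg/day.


Formula: BOD_load = volume * conc / 1000
Substituting: BOD_load = 297.1770 * 4234.3020 / 1000
Result: 1258.3372 kg/day


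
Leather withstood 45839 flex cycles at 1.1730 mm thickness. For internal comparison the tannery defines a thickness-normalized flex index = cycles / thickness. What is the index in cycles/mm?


Formula: Index = cycles / thickness
Substituting: Index = 45839 / 1.1730
Result: 39078.4314 cycles/mm


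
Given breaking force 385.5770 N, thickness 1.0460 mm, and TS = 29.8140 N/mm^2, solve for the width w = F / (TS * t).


Formula: w = F / (TS * t)
Substituting: w = 385.5770 / (29.8140 * 1.0460)
Result: 12.3640 mm


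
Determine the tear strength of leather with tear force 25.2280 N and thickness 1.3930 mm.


Formula: Tear strength = force / thickness
Substituting: Tear strength = 25.2280 / 1.3930
Result: 18.1106 N/mm


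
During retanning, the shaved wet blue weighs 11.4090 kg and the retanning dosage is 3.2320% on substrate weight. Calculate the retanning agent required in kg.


Formula: Retan = substrate * pct / 100
Substituting: Retan = 11.4090 * 3.2320 / 100
Result: 0.3687 kg


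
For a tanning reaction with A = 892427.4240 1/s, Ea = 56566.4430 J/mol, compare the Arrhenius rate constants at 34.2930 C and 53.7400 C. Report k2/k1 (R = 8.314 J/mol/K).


T1 = 34.2930 + 273.15 = 307.4430 K; T2 = 53.7400 + 273.15 = 326.8900 K
k1 = A * exp(-Ea/(R*T1)) = 892427.4240 * exp(-56566.4430/(8.314*307.4430)) = 2.1856e-04 1/s
k2 = A * exp(-Ea/(R*T2)) = 892427.4240 * exp(-56566.4430/(8.314*326.8900)) = 8.1534e-04 1/s
k2/k1 = 8.1534e-04 / 2.1856e-04 = 3.7305


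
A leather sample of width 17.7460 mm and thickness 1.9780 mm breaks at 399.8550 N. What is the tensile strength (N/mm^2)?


Formula: TS = force / (width * thickness)
Substituting: TS = 399.8550 / (17.7460 * 1.9780)
Result: 11.3914 N/mm^2


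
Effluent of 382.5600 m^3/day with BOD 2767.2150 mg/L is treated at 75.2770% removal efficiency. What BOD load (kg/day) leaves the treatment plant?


Load_in = volume * conc / 1000 = 382.5600 * 2767.2150 / 1000 = 1058.6258 kg/day
Removed = Load_in * eff / 100 = 1058.6258 * 75.2770 / 100 = 796.9017 kg/day
Load_out = Load_in - Removed = 1058.6258 - 796.9017 = 261.7240 kg/day


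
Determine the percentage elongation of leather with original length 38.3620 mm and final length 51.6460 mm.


Formula: Elongation = (Lf - L0) / L0 * 100
Substituting: Elongation = (51.6460 - 38.3620) / 38.3620 * 100
Result: 34.6280 %


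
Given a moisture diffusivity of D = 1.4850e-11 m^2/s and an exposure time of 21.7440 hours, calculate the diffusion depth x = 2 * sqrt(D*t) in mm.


t = 21.7440 hr * 3600 = 78278.4000 s
D * t = 1.4850e-11 * 78278.4000 = 1.1624e-06
x = 2 * sqrt(D*t) = 2 * sqrt(1.1624e-06) = 0.00215632 m = 2.1563 mm


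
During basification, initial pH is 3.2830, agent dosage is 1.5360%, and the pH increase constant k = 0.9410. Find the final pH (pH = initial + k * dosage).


Formula: pH_final = pH_initial + k * base_pct
Substituting: pH_final = 3.2830 + 0.9410 * 1.5360
Result: 4.7284


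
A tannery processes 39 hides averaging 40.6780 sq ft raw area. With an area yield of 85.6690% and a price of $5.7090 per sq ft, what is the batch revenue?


Raw_total = N * avg_area = 39 * 40.6780 = 1586.4420 sq ft
Finished = Raw_total * yield / 100 = 1586.4420 * 85.6690 / 100 = 1359.0890 sq ft
Value = Finished * price = 1359.0890 * 5.7090 = 7759.0391 $


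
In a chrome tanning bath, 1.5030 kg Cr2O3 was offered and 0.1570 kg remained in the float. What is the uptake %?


Formula: Uptake = (offered - residual) / offered * 100
Substituting: Uptake = (1.5030 - 0.1570) / 1.5030 * 100
Result: 89.5542 %


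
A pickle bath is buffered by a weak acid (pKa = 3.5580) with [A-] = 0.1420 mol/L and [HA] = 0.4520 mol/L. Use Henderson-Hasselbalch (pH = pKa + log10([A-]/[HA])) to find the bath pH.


ratio = [A-] / [HA] = 0.1420 / 0.4520 = 0.3142
log10(ratio) = -0.5029
pH = pKa + log10(ratio) = 3.5580 - 0.5029 = 3.0551


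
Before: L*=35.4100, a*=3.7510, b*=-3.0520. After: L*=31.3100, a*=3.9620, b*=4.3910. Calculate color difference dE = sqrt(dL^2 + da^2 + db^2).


dL = -4.1000, da = 0.2110, db = 7.4430
dE = sqrt((-4.1000)^2 + 0.2110^2 + 7.4430^2) = 8.5002


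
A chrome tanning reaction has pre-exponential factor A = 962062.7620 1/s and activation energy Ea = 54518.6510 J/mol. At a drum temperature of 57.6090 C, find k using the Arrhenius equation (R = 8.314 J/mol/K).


T_K = T_C + 273.15 = 57.6090 + 273.15 = 330.7590 K
exponent = -Ea / (R * T_K) = -54518.6510 / (8.314 * 330.7590) = -19.8255
k = A * exp(exponent) = 962062.7620 * exp(-19.8255) = 0.00236109 1/s


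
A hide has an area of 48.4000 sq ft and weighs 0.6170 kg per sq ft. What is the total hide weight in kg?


Formula: Weight = area * weight_per_sqft
Substituting: Weight = 48.4000 * 0.6170
Result: 29.8628 kg


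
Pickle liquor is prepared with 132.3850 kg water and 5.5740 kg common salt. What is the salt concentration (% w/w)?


Formula: Conc = salt / (water + salt) * 100
Substituting: Conc = 5.5740 / (132.3850 + 5.5740) * 100
Result: 4.0403 %


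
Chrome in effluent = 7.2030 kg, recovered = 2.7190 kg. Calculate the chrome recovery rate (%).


Formula: Recovery = recovered / input * 100
Substituting: Recovery = 2.7190 / 7.2030 * 100
Result: 37.7482 %


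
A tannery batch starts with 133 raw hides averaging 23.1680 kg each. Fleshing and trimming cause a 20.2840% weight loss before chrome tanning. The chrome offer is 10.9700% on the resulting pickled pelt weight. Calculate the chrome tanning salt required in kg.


Total_raw = N * avg_wt = 133 * 23.1680 = 3081.3440 kg
Substrate = Total_raw * (1 - loss/100) = 3081.3440 * (1 - 20.2840/100) = 2456.3242 kg
Chrome = Substrate * pct / 100 = 2456.3242 * 10.9700 / 100 = 269.4588 kg


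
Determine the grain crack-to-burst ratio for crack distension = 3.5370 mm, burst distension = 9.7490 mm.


Formula: Ratio = crack / burst
Substituting: Ratio = 3.5370 / 9.7490
Result: 0.3628


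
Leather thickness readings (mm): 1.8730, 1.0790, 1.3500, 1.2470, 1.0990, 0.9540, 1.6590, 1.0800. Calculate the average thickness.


Formula: Average = sum / n
Substituting: Average = 10.3410 / 8
Result: 1.2926 mm


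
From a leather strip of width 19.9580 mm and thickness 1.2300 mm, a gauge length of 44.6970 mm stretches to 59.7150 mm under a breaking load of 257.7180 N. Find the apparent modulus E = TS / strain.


TS = F / (w * t) = 257.7180 / (19.9580 * 1.2300) = 10.4984 N/mm^2
strain = (Lf - L0) / L0 = (59.7150 - 44.6970) / 44.6970 = 0.3360
E = TS / strain = 10.4984 / 0.3360 = 31.2456 N/mm^2


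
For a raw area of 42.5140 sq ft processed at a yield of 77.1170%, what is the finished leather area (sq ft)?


Formula: finished = raw * yield / 100
Substituting: finished = 42.5140 * 77.1170 / 100
Result: 32.7855 sq ft


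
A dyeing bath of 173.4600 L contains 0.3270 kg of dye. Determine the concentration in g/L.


Formula: Conc = dye_mass(kg) / volume(L) * 1000
Substituting: Conc = 0.3270 / 173.4600 * 1000
Result: 1.8852 g/L


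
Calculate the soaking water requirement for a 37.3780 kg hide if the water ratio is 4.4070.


Formula: Water = hide_weight * ratio
Substituting: Water = 37.3780 * 4.4070
Result: 164.7248 kg


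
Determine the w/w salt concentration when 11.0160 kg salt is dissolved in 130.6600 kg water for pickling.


Formula: Conc = salt / (water + salt) * 100
Substituting: Conc = 11.0160 / (130.6600 + 11.0160) * 100
Result: 7.7755 %


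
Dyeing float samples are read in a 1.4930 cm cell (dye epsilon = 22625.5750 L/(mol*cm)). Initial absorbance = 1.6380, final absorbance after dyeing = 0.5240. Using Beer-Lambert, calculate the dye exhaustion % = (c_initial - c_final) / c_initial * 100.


c_initial = A_i / (epsilon * l) = 1.6380 / (22625.5750 * 1.4930) = 4.8490e-05 mol/L
c_final = A_f / (epsilon * l) = 0.5240 / (22625.5750 * 1.4930) = 1.5512e-05 mol/L
Exhaustion = (c_initial - c_final) / c_initial * 100 = (4.8490e-05 - 1.5512e-05) / 4.8490e-05 * 100 = 68.0098 %


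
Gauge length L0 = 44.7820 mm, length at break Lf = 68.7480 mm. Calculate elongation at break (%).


Formula: Elongation = (Lf - L0) / L0 * 100
Substituting: Elongation = (68.7480 - 44.7820) / 44.7820 * 100
Result: 53.5170 %


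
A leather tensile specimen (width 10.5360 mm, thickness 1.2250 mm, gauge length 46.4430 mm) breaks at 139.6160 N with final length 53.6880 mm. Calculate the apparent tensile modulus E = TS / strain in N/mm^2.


TS = F / (w * t) = 139.6160 / (10.5360 * 1.2250) = 10.8174 N/mm^2
strain = (Lf - L0) / L0 = (53.6880 - 46.4430) / 46.4430 = 0.1560
E = TS / strain = 10.8174 / 0.1560 = 69.3434 N/mm^2


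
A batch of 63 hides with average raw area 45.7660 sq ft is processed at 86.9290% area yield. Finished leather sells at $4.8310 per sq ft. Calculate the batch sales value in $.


Raw_total = N * avg_area = 63 * 45.7660 = 2883.2580 sq ft
Finished = Raw_total * yield / 100 = 2883.2580 * 86.9290 / 100 = 2506.3873 sq ft
Value = Finished * price = 2506.3873 * 4.8310 = 12108.3573 $


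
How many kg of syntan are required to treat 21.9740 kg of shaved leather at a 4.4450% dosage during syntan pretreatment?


Formula: Syntan = substrate * pct / 100
Substituting: Syntan = 21.9740 * 4.4450 / 100
Result: 0.9767 kg


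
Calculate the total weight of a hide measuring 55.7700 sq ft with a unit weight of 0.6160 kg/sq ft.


Formula: Weight = area * weight_per_sqft
Substituting: Weight = 55.7700 * 0.6160
Result: 34.3543 kg


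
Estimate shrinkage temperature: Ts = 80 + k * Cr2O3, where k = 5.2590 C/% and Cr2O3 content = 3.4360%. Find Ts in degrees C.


Formula: Ts = 80 + k * Cr2O3
Substituting: Ts = 80 + 5.2590 * 3.4360
Result: 98.0699 C


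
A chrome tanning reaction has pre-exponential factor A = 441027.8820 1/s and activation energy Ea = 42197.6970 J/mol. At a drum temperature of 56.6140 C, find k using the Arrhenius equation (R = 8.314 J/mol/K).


T_K = T_C + 273.15 = 56.6140 + 273.15 = 329.7640 K
exponent = -Ea / (R * T_K) = -42197.6970 / (8.314 * 329.7640) = -15.3913
k = A * exp(exponent) = 441027.8820 * exp(-15.3913) = 0.0912235 1/s


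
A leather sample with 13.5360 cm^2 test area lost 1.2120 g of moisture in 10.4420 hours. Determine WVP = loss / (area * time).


Formula: WVP = loss / (area * time)
Substituting: WVP = 1.2120 / (13.5360 * 10.4420)
Result: 0.00857489 g/(cm^2*hr)


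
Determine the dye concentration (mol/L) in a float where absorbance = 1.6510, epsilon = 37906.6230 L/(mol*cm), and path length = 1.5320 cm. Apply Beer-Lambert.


Formula: c = A / (epsilon * l)
Substituting: c = 1.6510 / (37906.6230 * 1.5320)
Result: 2.8430e-05 mol/L


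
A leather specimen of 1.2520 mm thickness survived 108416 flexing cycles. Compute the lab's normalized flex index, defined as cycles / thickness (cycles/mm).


Formula: Index = cycles / thickness
Substituting: Index = 108416 / 1.2520
Result: 86594.2492 cycles/mm


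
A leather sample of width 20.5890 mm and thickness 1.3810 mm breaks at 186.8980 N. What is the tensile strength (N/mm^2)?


Formula: TS = force / (width * thickness)
Substituting: TS = 186.8980 / (20.5890 * 1.3810)
Result: 6.5732 N/mm^2


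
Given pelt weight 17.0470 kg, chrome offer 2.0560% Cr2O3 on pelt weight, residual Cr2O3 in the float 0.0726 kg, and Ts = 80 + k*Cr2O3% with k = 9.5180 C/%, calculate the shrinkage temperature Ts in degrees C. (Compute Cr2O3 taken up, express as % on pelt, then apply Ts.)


Offered = pelt * offer_pct / 100 = 17.0470 * 2.0560 / 100 = 0.3505 kg
Uptake = offered - residual = 0.3505 - 0.0726 = 0.2779 kg
Cr2O3% on pelt = uptake / pelt * 100 = 0.2779 / 17.0470 * 100 = 1.6301 %
Ts = 80 + k * Cr2O3% = 80 + 9.5180 * 1.6301 = 95.5155 C


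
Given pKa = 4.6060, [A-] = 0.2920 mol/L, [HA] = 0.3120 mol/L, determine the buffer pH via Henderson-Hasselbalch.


ratio = [A-] / [HA] = 0.2920 / 0.3120 = 0.9359
log10(ratio) = -0.0287717
pH = pKa + log10(ratio) = 4.6060 - 0.0287717 = 4.5772


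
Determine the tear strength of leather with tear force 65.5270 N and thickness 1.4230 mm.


Formula: Tear strength = force / thickness
Substituting: Tear strength = 65.5270 / 1.4230
Result: 46.0485 N/mm


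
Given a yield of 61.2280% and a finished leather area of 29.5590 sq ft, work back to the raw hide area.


Formula: raw = finished * 100 / yield
Substituting: raw = 29.5590 * 100 / 61.2280
Result: 48.2769 sq ft


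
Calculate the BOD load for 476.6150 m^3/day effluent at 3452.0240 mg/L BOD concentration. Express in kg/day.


Formula: BOD_load = volume * conc / 1000
Substituting: BOD_load = 476.6150 * 3452.0240 / 1000
Result: 1645.2864 kg/day


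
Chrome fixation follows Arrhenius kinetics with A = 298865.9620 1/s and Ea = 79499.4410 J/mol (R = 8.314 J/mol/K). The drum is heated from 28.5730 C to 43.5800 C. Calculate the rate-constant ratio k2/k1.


T1 = 28.5730 + 273.15 = 301.7230 K; T2 = 43.5800 + 273.15 = 316.7300 K
k1 = A * exp(-Ea/(R*T1)) = 298865.9620 * exp(-79499.4410/(8.314*301.7230)) = 5.1516e-09 1/s
k2 = A * exp(-Ea/(R*T2)) = 298865.9620 * exp(-79499.4410/(8.314*316.7300)) = 2.3125e-08 1/s
k2/k1 = 2.3125e-08 / 5.1516e-09 = 4.4888


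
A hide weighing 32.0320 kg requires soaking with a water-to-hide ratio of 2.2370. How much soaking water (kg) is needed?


Formula: Water = hide_weight * ratio
Substituting: Water = 32.0320 * 2.2370
Result: 71.6556 kg


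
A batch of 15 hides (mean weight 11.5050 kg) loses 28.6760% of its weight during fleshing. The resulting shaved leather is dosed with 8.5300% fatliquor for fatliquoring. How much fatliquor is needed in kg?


Total_raw = N * avg_wt = 15 * 11.5050 = 172.5750 kg
Substrate = Total_raw * (1 - loss/100) = 172.5750 * (1 - 28.6760/100) = 123.0874 kg
Fat = Substrate * pct / 100 = 123.0874 * 8.5300 / 100 = 10.4994 kg


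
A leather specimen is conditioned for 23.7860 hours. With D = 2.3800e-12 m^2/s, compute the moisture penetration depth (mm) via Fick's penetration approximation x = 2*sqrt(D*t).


t = 23.7860 hr * 3600 = 85629.6000 s
D * t = 2.3800e-12 * 85629.6000 = 2.0380e-07
x = 2 * sqrt(D*t) = 2 * sqrt(2.0380e-07) = 9.0288e-04 m = 0.9029 mm


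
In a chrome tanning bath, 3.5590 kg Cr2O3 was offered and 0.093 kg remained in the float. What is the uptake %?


Formula: Uptake = (offered - residual) / offered * 100
Substituting: Uptake = (3.5590 - 0.093) / 3.5590 * 100
Result: 97.3869 %


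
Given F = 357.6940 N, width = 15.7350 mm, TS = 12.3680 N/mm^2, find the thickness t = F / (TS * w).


Formula: t = F / (TS * w)
Substituting: t = 357.6940 / (12.3680 * 15.7350)
Result: 1.8380 mm
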